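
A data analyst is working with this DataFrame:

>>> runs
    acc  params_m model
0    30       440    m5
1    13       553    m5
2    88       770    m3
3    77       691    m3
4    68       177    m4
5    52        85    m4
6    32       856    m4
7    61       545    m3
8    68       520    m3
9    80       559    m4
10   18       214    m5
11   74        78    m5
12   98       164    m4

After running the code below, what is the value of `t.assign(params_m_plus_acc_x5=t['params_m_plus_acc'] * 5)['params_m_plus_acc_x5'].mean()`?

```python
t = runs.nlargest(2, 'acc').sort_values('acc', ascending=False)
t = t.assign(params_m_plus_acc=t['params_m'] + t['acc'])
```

2800.0

take 2 rows with largest acc:
    acc  params_m model
12   98       164    m4
2    88       770    m3
sort by acc descending:
    acc  params_m model
12   98       164    m4
2    88       770    m3
add column params_m_plus_acc = t['params_m'] + t['acc']:
    acc  params_m model  params_m_plus_acc
12   98       164    m4                262
2    88       770    m3                858
add column params_m_plus_acc_x5 = t['params_m_plus_acc'] * 5:
    acc  params_m model  params_m_plus_acc  params_m_plus_acc_x5
12   98       164    m4                262                  1310
2    88       770    m3                858                  4290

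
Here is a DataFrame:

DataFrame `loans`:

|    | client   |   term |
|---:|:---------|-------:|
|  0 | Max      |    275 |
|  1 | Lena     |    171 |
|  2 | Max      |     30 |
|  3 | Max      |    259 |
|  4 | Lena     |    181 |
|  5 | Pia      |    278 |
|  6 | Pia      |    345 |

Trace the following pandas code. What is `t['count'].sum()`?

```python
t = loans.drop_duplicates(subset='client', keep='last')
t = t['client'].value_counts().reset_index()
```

3

drop duplicate client (keep=last):
  client  term
3    Max   259
4   Lena   181
6    Pia   345
value_counts of client:
client
Max     1
Lena    1
Pia     1
Name: count, dtype: int64
reset_index():
  client  count
0    Max      1
1   Lena      1
2    Pia      1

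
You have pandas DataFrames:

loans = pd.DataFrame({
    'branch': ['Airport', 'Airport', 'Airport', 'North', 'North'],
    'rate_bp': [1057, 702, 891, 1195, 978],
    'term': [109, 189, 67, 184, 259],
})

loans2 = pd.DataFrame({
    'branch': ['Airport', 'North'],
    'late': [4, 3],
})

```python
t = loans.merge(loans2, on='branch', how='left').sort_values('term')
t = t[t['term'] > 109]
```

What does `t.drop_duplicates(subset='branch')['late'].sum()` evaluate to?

merge on 'branch' (how='left') → 5 rows:
    branch  rate_bp  term  late
0  Airport     1057   109     4
1  Airport      702   189     4
2  Airport      891    67     4
3    North     1195   184     3
4    North      978   259     3
sort by term:
    branch  rate_bp  term  late
2  Airport      891    67     4
0  Airport     1057   109     4
3    North     1195   184     3
1  Airport      702   189     4
4    North      978   259     3
filter rows where term > 109:
    branch  rate_bp  term  late
3    North     1195   184     3
1  Airport      702   189     4
4    North      978   259     3
drop duplicate branch (keep=first):
    branch  rate_bp  term  late
3    North     1195   184     3
1  Airport      702   189     4
Then the sum of column 'late': 7

7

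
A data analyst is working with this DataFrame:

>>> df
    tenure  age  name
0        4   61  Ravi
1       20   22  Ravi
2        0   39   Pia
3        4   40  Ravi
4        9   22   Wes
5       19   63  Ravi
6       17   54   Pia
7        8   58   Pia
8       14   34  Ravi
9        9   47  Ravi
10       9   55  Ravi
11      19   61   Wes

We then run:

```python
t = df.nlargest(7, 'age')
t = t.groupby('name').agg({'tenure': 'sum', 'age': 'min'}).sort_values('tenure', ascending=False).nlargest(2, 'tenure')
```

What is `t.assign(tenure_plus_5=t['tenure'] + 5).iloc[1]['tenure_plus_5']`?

30

take 7 rows with largest age:
    tenure  age  name
5       19   63  Ravi
0        4   61  Ravi
11      19   61   Wes
7        8   58   Pia
10       9   55  Ravi
6       17   54   Pia
9        9   47  Ravi
group by name: sum(tenure), min(age):
      tenure  age
name             
Pia       25   54
Ravi      41   47
Wes       19   61
sort by tenure descending:
      tenure  age
name             
Ravi      41   47
Pia       25   54
Wes       19   61
take 2 rows with largest tenure:
      tenure  age
name             
Ravi      41   47
Pia       25   54
add column tenure_plus_5 = t['tenure'] + 5:
      tenure  age  tenure_plus_5
name                            
Ravi      41   47             46
Pia       25   54             30
Finally, value at position 1, column 'tenure_plus_5' = 30.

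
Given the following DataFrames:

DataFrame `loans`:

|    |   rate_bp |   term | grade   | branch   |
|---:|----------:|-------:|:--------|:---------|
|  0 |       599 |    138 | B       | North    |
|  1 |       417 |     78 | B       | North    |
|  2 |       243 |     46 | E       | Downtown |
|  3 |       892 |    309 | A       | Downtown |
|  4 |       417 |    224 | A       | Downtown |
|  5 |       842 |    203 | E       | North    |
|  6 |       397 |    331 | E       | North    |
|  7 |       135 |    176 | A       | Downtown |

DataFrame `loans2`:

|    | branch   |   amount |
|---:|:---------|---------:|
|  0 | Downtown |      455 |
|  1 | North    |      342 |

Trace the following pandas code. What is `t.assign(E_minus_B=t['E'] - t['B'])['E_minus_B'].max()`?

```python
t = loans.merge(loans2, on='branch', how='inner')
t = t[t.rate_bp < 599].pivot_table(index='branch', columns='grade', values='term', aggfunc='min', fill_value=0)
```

merge on 'branch' (how='inner') → 8 rows:
   rate_bp  term grade    branch  amount
0      599   138     B     North     342
1      417    78     B     North     342
2      243    46     E  Downtown     455
3      892   309     A  Downtown     455
4      417   224     A  Downtown     455
5      842   203     E     North     342
6      397   331     E     North     342
7      135   176     A  Downtown     455
filter rows where rate_bp < 599:
   rate_bp  term grade    branch  amount
1      417    78     B     North     342
2      243    46     E  Downtown     455
4      417   224     A  Downtown     455
6      397   331     E     North     342
7      135   176     A  Downtown     455
pivot: rows=branch, cols=grade, min(term):
grade       A   B    E
branch                
Downtown  176   0   46
North       0  78  331
add column E_minus_B = t['E'] - t['B']:
grade       A   B    E  E_minus_B
branch                           
Downtown  176   0   46         46
North       0  78  331        253
max of column 'E_minus_B' → 253

253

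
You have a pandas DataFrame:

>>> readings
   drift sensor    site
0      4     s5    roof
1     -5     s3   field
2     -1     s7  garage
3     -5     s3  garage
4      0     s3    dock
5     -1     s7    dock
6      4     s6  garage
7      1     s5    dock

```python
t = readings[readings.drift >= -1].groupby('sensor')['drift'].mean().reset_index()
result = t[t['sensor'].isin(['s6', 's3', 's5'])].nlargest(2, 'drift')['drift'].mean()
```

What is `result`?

3.25

filter rows where drift >= -1:
   drift sensor    site
0      4     s5    roof
2     -1     s7  garage
4      0     s3    dock
5     -1     s7    dock
6      4     s6  garage
7      1     s5    dock
group by sensor, mean of drift:
sensor
s3    0.0
s5    2.5
s6    4.0
s7   -1.0
Name: drift, dtype: float64
reset_index():
  sensor  drift
0     s3    0.0
1     s5    2.5
2     s6    4.0
3     s7   -1.0
filter rows where sensor in ['s6', 's3', 's5']:
  sensor  drift
0     s3    0.0
1     s5    2.5
2     s6    4.0
take 2 rows with largest drift:
  sensor  drift
2     s6    4.0
1     s5    2.5
Reading off the mean of column 'drift', we get 3.25.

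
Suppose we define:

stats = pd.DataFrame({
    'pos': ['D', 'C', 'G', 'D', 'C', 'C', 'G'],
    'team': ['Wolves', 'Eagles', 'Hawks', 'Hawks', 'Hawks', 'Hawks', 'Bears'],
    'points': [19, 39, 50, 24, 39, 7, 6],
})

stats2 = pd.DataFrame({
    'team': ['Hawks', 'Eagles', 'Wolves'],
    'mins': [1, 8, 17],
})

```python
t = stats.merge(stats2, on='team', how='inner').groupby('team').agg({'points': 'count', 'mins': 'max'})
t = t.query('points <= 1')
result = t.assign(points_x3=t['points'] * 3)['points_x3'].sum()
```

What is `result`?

6

merge on 'team' (how='inner') → 6 rows:
  pos    team  points  mins
0   D  Wolves      19    17
1   C  Eagles      39     8
2   G   Hawks      50     1
3   D   Hawks      24     1
4   C   Hawks      39     1
5   C   Hawks       7     1
group by team: count(points), max(mins):
        points  mins
team                
Eagles       1     8
Hawks        4     1
Wolves       1    17
filter rows where points <= 1:
        points  mins
team                
Eagles       1     8
Wolves       1    17
add column points_x3 = t['points'] * 3:
        points  mins  points_x3
team                           
Eagles       1     8          3
Wolves       1    17          3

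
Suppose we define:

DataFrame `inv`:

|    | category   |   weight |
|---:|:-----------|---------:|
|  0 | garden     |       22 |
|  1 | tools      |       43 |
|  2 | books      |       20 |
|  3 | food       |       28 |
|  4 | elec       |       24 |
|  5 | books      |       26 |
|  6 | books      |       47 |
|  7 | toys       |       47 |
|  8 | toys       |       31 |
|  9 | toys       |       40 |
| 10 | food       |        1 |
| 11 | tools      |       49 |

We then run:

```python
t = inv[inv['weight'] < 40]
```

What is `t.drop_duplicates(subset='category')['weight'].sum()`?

filter rows where weight < 40:
   category  weight
0    garden      22
2     books      20
3      food      28
4      elec      24
5     books      26
8      toys      31
10     food       1
drop duplicate category (keep=first):
  category  weight
0   garden      22
2    books      20
3     food      28
4     elec      24
8     toys      31

125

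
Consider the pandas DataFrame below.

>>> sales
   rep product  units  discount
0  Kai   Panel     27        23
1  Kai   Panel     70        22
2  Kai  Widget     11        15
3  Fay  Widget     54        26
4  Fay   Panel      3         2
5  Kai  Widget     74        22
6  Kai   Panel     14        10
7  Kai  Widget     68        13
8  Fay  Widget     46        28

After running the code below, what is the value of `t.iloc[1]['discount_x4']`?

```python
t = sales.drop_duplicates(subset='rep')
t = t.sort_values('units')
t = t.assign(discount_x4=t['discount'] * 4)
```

drop duplicate rep (keep=first):
   rep product  units  discount
0  Kai   Panel     27        23
3  Fay  Widget     54        26
sort by units:
   rep product  units  discount
0  Kai   Panel     27        23
3  Fay  Widget     54        26
add column discount_x4 = t['discount'] * 4:
   rep product  units  discount  discount_x4
0  Kai   Panel     27        23           92
3  Fay  Widget     54        26          104
So iloc[1]['discount_x4'] = 104.

104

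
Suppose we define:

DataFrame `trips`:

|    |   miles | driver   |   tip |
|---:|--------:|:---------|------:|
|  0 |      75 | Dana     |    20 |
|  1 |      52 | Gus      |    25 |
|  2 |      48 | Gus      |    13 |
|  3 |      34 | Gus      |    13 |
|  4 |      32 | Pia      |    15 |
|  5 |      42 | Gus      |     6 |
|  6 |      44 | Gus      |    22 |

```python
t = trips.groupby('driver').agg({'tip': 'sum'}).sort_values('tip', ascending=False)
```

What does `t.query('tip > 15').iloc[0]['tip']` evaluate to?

group by driver, sum of tip:
        tip
driver     
Dana     20
Gus      79
Pia      15
sort by tip descending:
        tip
driver     
Gus      79
Dana     20
Pia      15
filter rows where tip > 15:
        tip
driver     
Gus      79
Dana     20

79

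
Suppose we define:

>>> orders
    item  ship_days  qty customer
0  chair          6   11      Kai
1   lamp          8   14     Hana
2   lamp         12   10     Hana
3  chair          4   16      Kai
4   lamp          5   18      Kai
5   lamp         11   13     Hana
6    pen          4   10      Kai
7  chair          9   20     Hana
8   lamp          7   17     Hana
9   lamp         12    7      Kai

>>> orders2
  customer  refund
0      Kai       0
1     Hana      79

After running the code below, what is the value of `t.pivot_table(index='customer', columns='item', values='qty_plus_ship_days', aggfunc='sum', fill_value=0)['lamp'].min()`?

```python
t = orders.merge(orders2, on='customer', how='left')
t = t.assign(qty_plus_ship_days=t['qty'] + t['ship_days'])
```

merge on 'customer' (how='left') → 10 rows:
    item  ship_days  qty customer  refund
0  chair          6   11      Kai       0
1   lamp          8   14     Hana      79
2   lamp         12   10     Hana      79
3  chair          4   16      Kai       0
4   lamp          5   18      Kai       0
5   lamp         11   13     Hana      79
6    pen          4   10      Kai       0
7  chair          9   20     Hana      79
8   lamp          7   17     Hana      79
9   lamp         12    7      Kai       0
add column qty_plus_ship_days = t['qty'] + t['ship_days']:
    item  ship_days  qty customer  refund  qty_plus_ship_days
0  chair          6   11      Kai       0                  17
1   lamp          8   14     Hana      79                  22
2   lamp         12   10     Hana      79                  22
3  chair          4   16      Kai       0                  20
4   lamp          5   18      Kai       0                  23
5   lamp         11   13     Hana      79                  24
6    pen          4   10      Kai       0                  14
7  chair          9   20     Hana      79                  29
8   lamp          7   17     Hana      79                  24
9   lamp         12    7      Kai       0                  19
pivot: rows=customer, cols=item, sum(qty_plus_ship_days):
item      chair  lamp  pen
customer                  
Hana         29    92    0
Kai          37    42   14

42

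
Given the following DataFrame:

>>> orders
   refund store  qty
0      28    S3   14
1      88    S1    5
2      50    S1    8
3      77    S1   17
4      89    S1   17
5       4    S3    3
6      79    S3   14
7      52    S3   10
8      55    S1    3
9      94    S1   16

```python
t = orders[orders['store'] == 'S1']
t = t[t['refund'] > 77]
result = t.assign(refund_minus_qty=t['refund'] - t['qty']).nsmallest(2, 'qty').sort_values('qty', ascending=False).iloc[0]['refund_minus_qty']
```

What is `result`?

filter rows where store == 'S1':
   refund store  qty
1      88    S1    5
2      50    S1    8
3      77    S1   17
4      89    S1   17
8      55    S1    3
9      94    S1   16
filter rows where refund > 77:
   refund store  qty
1      88    S1    5
4      89    S1   17
9      94    S1   16
add column refund_minus_qty = t['refund'] - t['qty']:
   refund store  qty  refund_minus_qty
1      88    S1    5                83
4      89    S1   17                72
9      94    S1   16                78
take 2 rows with smallest qty:
   refund store  qty  refund_minus_qty
1      88    S1    5                83
9      94    S1   16                78
sort by qty descending:
   refund store  qty  refund_minus_qty
9      94    S1   16                78
1      88    S1    5                83

78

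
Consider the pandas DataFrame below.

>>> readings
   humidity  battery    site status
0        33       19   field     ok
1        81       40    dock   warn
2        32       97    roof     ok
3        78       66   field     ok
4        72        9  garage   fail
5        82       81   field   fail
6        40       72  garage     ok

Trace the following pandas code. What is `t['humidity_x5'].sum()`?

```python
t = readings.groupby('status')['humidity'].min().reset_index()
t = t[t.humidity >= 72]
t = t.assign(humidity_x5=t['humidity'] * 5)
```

765

group by status, min of humidity:
status
fail    72
ok      32
warn    81
Name: humidity, dtype: int64
reset_index():
  status  humidity
0   fail        72
1     ok        32
2   warn        81
filter rows where humidity >= 72:
  status  humidity
0   fail        72
2   warn        81
add column humidity_x5 = t['humidity'] * 5:
  status  humidity  humidity_x5
0   fail        72          360
2   warn        81          405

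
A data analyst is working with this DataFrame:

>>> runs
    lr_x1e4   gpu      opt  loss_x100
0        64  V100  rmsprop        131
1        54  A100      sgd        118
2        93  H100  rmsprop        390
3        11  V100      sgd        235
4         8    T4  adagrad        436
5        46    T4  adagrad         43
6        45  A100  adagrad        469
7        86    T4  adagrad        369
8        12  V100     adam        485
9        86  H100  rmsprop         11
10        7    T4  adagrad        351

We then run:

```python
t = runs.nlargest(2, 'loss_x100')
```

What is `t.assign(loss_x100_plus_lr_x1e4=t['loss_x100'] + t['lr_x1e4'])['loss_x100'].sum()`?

take 2 rows with largest loss_x100:
   lr_x1e4   gpu      opt  loss_x100
8       12  V100     adam        485
6       45  A100  adagrad        469
add column loss_x100_plus_lr_x1e4 = t['loss_x100'] + t['lr_x1e4']:
   lr_x1e4   gpu      opt  loss_x100  loss_x100_plus_lr_x1e4
8       12  V100     adam        485                     497
6       45  A100  adagrad        469                     514
Then the sum of column 'loss_x100': 954

954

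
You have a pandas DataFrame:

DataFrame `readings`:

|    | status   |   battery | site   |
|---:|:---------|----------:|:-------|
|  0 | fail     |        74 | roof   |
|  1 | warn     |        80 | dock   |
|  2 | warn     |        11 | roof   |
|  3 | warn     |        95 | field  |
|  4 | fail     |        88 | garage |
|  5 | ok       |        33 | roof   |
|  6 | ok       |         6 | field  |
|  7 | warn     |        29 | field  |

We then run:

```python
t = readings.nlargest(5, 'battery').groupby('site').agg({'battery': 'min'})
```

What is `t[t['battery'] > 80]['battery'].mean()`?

91.5

take 5 rows with largest battery:
  status  battery    site
3   warn       95   field
4   fail       88  garage
1   warn       80    dock
0   fail       74    roof
5     ok       33    roof
group by site, min of battery:
        battery
site           
dock         80
field        95
garage       88
roof         33
filter rows where battery > 80:
        battery
site           
field        95
garage       88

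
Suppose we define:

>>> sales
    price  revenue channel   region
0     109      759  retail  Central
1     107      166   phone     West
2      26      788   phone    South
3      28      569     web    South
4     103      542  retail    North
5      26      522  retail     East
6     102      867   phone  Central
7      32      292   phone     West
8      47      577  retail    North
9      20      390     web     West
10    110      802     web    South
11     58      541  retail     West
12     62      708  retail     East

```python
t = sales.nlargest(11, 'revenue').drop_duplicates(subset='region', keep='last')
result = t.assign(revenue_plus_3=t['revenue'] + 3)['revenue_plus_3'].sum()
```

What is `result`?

take 11 rows with largest revenue:
    price  revenue channel   region
6     102      867   phone  Central
10    110      802     web    South
2      26      788   phone    South
0     109      759  retail  Central
12     62      708  retail     East
8      47      577  retail    North
3      28      569     web    South
4     103      542  retail    North
11     58      541  retail     West
5      26      522  retail     East
9      20      390     web     West
drop duplicate region (keep=last):
   price  revenue channel   region
0    109      759  retail  Central
3     28      569     web    South
4    103      542  retail    North
5     26      522  retail     East
9     20      390     web     West
add column revenue_plus_3 = t['revenue'] + 3:
   price  revenue channel   region  revenue_plus_3
0    109      759  retail  Central             762
3     28      569     web    South             572
4    103      542  retail    North             545
5     26      522  retail     East             525
9     20      390     web     West             393
So sum() = 2797.

2797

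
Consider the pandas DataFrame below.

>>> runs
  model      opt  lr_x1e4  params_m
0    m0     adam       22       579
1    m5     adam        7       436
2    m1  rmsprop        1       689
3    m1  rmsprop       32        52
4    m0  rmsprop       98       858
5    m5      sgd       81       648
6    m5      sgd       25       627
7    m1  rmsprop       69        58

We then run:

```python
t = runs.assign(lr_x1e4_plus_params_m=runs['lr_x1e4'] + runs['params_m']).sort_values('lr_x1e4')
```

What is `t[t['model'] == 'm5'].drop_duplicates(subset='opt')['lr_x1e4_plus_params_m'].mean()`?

add column lr_x1e4_plus_params_m = runs['lr_x1e4'] + runs['params_m']:
  model      opt  lr_x1e4  params_m  lr_x1e4_plus_params_m
0    m0     adam       22       579                    601
1    m5     adam        7       436                    443
2    m1  rmsprop        1       689                    690
3    m1  rmsprop       32        52                     84
4    m0  rmsprop       98       858                    956
5    m5      sgd       81       648                    729
6    m5      sgd       25       627                    652
7    m1  rmsprop       69        58                    127
sort by lr_x1e4:
  model      opt  lr_x1e4  params_m  lr_x1e4_plus_params_m
2    m1  rmsprop        1       689                    690
1    m5     adam        7       436                    443
0    m0     adam       22       579                    601
6    m5      sgd       25       627                    652
3    m1  rmsprop       32        52                     84
7    m1  rmsprop       69        58                    127
5    m5      sgd       81       648                    729
4    m0  rmsprop       98       858                    956
filter rows where model == 'm5':
  model   opt  lr_x1e4  params_m  lr_x1e4_plus_params_m
1    m5  adam        7       436                    443
6    m5   sgd       25       627                    652
5    m5   sgd       81       648                    729
drop duplicate opt (keep=first):
  model   opt  lr_x1e4  params_m  lr_x1e4_plus_params_m
1    m5  adam        7       436                    443
6    m5   sgd       25       627                    652

547.5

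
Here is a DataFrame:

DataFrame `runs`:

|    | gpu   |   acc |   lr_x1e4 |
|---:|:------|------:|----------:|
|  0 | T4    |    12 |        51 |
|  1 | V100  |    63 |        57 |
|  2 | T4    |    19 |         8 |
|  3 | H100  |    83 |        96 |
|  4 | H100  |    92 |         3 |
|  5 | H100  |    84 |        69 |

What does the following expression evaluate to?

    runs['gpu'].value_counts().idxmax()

value_counts of gpu:
gpu
H100    3
T4      2
V100    1
Name: count, dtype: int64
label with the largest value → H100

H100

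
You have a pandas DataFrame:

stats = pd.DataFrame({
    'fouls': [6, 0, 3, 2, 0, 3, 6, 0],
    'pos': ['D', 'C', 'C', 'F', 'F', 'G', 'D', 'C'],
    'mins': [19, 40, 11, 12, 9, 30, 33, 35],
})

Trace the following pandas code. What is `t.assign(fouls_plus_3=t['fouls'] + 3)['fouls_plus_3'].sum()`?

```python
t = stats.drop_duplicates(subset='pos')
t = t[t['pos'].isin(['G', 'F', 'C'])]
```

14

drop duplicate pos (keep=first):
   fouls pos  mins
0      6   D    19
1      0   C    40
3      2   F    12
5      3   G    30
filter rows where pos in ['G', 'F', 'C']:
   fouls pos  mins
1      0   C    40
3      2   F    12
5      3   G    30
add column fouls_plus_3 = t['fouls'] + 3:
   fouls pos  mins  fouls_plus_3
1      0   C    40             3
3      2   F    12             5
5      3   G    30             6
So sum() = 14.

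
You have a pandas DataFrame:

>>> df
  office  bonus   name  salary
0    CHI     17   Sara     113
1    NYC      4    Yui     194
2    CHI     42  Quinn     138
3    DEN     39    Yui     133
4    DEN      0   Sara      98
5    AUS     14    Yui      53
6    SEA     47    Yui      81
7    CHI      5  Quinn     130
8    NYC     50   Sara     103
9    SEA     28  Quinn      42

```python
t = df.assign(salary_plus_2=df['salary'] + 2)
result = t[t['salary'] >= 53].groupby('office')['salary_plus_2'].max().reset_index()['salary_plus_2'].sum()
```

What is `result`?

609

add column salary_plus_2 = df['salary'] + 2:
  office  bonus   name  salary  salary_plus_2
0    CHI     17   Sara     113            115
1    NYC      4    Yui     194            196
2    CHI     42  Quinn     138            140
3    DEN     39    Yui     133            135
4    DEN      0   Sara      98            100
5    AUS     14    Yui      53             55
6    SEA     47    Yui      81             83
7    CHI      5  Quinn     130            132
8    NYC     50   Sara     103            105
9    SEA     28  Quinn      42             44
filter rows where salary >= 53:
  office  bonus   name  salary  salary_plus_2
0    CHI     17   Sara     113            115
1    NYC      4    Yui     194            196
2    CHI     42  Quinn     138            140
3    DEN     39    Yui     133            135
4    DEN      0   Sara      98            100
5    AUS     14    Yui      53             55
6    SEA     47    Yui      81             83
7    CHI      5  Quinn     130            132
8    NYC     50   Sara     103            105
group by office, max of salary_plus_2:
office
AUS     55
CHI    140
DEN    135
NYC    196
SEA     83
Name: salary_plus_2, dtype: int64
reset_index():
  office  salary_plus_2
0    AUS             55
1    CHI            140
2    DEN            135
3    NYC            196
4    SEA             83
Reading off the sum of column 'salary_plus_2', we get 609.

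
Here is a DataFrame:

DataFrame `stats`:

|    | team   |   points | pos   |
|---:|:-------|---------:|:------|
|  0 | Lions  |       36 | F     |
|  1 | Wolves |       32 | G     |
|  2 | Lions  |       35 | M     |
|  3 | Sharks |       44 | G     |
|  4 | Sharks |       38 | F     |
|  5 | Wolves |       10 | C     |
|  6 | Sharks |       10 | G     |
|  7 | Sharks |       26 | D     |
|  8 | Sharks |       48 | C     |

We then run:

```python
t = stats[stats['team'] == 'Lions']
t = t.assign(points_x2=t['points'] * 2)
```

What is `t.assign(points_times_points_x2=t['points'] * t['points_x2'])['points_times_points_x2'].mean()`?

2521.0

filter rows where team == 'Lions':
    team  points pos
0  Lions      36   F
2  Lions      35   M
add column points_x2 = t['points'] * 2:
    team  points pos  points_x2
0  Lions      36   F         72
2  Lions      35   M         70
add column points_times_points_x2 = t['points'] * t['points_x2']:
    team  points pos  points_x2  points_times_points_x2
0  Lions      36   F         72                    2592
2  Lions      35   M         70                    2450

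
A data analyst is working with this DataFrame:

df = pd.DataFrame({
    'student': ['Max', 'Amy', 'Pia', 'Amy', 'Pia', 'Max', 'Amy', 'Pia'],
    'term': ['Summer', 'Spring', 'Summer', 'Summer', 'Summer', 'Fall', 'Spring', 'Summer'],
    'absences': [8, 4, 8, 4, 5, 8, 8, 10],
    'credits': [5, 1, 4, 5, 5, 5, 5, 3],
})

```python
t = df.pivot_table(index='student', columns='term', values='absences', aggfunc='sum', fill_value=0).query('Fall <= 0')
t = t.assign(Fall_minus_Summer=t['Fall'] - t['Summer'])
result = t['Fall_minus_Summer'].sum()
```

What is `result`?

pivot: rows=student, cols=term, sum(absences):
term     Fall  Spring  Summer
student                      
Amy         0      12       4
Max         8       0       8
Pia         0       0      23
filter rows where Fall <= 0:
term     Fall  Spring  Summer
student                      
Amy         0      12       4
Pia         0       0      23
add column Fall_minus_Summer = t['Fall'] - t['Summer']:
term     Fall  Spring  Summer  Fall_minus_Summer
student                                         
Amy         0      12       4                 -4
Pia         0       0      23                -23
Reading off the sum of column 'Fall_minus_Summer', we get -27.

-27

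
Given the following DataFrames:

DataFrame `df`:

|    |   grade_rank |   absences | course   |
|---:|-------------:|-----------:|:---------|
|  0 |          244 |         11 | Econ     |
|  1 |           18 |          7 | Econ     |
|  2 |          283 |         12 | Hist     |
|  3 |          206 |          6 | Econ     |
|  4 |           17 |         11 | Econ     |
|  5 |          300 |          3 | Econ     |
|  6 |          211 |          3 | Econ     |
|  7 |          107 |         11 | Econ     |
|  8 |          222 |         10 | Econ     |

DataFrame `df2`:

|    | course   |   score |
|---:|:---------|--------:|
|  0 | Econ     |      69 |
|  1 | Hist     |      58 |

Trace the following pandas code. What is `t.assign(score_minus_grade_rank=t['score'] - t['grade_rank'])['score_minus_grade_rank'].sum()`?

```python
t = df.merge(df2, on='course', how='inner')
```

-998

merge on 'course' (how='inner') → 9 rows:
   grade_rank  absences course  score
0         244        11   Econ     69
1          18         7   Econ     69
2         283        12   Hist     58
3         206         6   Econ     69
4          17        11   Econ     69
5         300         3   Econ     69
6         211         3   Econ     69
7         107        11   Econ     69
8         222        10   Econ     69
add column score_minus_grade_rank = t['score'] - t['grade_rank']:
   grade_rank  absences course  score  score_minus_grade_rank
0         244        11   Econ     69                    -175
1          18         7   Econ     69                      51
2         283        12   Hist     58                    -225
3         206         6   Econ     69                    -137
4          17        11   Econ     69                      52
5         300         3   Econ     69                    -231
6         211         3   Econ     69                    -142
7         107        11   Econ     69                     -38
8         222        10   Econ     69                    -153
sum of column 'score_minus_grade_rank' → -998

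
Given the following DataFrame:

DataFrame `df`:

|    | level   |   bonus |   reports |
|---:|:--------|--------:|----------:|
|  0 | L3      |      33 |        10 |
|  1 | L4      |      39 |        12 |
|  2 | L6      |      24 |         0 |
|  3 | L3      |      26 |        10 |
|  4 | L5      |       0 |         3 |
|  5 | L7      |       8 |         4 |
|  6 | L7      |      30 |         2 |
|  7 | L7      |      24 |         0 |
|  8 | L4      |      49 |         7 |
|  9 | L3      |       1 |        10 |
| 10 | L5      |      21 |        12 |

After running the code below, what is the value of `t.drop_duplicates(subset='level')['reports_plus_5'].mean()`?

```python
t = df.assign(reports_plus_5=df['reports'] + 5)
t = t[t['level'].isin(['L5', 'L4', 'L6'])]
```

10.0

add column reports_plus_5 = df['reports'] + 5:
   level  bonus  reports  reports_plus_5
0     L3     33       10              15
1     L4     39       12              17
2     L6     24        0               5
3     L3     26       10              15
4     L5      0        3               8
5     L7      8        4               9
6     L7     30        2               7
7     L7     24        0               5
8     L4     49        7              12
9     L3      1       10              15
10    L5     21       12              17
filter rows where level in ['L5', 'L4', 'L6']:
   level  bonus  reports  reports_plus_5
1     L4     39       12              17
2     L6     24        0               5
4     L5      0        3               8
8     L4     49        7              12
10    L5     21       12              17
drop duplicate level (keep=first):
  level  bonus  reports  reports_plus_5
1    L4     39       12              17
2    L6     24        0               5
4    L5      0        3               8
Taking the mean of column 'reports_plus_5' gives 10.0.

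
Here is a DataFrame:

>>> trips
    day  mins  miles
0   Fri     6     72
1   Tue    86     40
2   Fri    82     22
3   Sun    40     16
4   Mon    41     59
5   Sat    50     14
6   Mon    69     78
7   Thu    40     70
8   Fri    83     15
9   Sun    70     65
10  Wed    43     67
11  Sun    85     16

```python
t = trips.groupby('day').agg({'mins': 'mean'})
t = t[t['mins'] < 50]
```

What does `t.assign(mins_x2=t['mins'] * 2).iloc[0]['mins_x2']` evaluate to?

80.0

group by day, mean of mins:
     mins
day      
Fri  57.0
Mon  55.0
Sat  50.0
Sun  65.0
Thu  40.0
Tue  86.0
Wed  43.0
filter rows where mins < 50:
     mins
day      
Thu  40.0
Wed  43.0
add column mins_x2 = t['mins'] * 2:
     mins  mins_x2
day               
Thu  40.0     80.0
Wed  43.0     86.0
Then the value at position 0, column 'mins_x2': 80.0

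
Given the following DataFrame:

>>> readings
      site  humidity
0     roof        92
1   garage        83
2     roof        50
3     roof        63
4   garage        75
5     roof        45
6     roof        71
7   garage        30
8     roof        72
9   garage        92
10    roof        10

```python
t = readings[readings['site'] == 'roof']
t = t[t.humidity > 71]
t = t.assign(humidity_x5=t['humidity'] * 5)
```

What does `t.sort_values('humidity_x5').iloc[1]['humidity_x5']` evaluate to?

filter rows where site == 'roof':
    site  humidity
0   roof        92
2   roof        50
3   roof        63
5   roof        45
6   roof        71
8   roof        72
10  roof        10
filter rows where humidity > 71:
   site  humidity
0  roof        92
8  roof        72
add column humidity_x5 = t['humidity'] * 5:
   site  humidity  humidity_x5
0  roof        92          460
8  roof        72          360
sort by humidity_x5:
   site  humidity  humidity_x5
8  roof        72          360
0  roof        92          460
Hence 460.

460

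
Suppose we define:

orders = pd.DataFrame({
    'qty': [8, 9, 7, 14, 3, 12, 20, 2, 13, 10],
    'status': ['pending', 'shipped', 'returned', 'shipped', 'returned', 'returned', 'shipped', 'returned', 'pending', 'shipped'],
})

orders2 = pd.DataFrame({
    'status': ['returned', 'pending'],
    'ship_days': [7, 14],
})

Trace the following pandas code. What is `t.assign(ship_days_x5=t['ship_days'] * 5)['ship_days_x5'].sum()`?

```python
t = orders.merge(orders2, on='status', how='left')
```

merge on 'status' (how='left') → 10 rows:
   qty    status  ship_days
0    8   pending       14.0
1    9   shipped        NaN
2    7  returned        7.0
3   14   shipped        NaN
4    3  returned        7.0
5   12  returned        7.0
6   20   shipped        NaN
7    2  returned        7.0
8   13   pending       14.0
9   10   shipped        NaN
add column ship_days_x5 = t['ship_days'] * 5:
   qty    status  ship_days  ship_days_x5
0    8   pending       14.0          70.0
1    9   shipped        NaN           NaN
2    7  returned        7.0          35.0
3   14   shipped        NaN           NaN
4    3  returned        7.0          35.0
5   12  returned        7.0          35.0
6   20   shipped        NaN           NaN
7    2  returned        7.0          35.0
8   13   pending       14.0          70.0
9   10   shipped        NaN           NaN
Hence 280.0.

280.0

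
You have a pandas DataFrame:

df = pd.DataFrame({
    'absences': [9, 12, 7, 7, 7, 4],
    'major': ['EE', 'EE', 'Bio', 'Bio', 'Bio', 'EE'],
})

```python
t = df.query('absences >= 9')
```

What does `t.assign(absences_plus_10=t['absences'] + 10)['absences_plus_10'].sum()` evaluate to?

filter rows where absences >= 9:
   absences major
0         9    EE
1        12    EE
add column absences_plus_10 = t['absences'] + 10:
   absences major  absences_plus_10
0         9    EE                19
1        12    EE                22
Reading off the sum of column 'absences_plus_10', we get 41.

41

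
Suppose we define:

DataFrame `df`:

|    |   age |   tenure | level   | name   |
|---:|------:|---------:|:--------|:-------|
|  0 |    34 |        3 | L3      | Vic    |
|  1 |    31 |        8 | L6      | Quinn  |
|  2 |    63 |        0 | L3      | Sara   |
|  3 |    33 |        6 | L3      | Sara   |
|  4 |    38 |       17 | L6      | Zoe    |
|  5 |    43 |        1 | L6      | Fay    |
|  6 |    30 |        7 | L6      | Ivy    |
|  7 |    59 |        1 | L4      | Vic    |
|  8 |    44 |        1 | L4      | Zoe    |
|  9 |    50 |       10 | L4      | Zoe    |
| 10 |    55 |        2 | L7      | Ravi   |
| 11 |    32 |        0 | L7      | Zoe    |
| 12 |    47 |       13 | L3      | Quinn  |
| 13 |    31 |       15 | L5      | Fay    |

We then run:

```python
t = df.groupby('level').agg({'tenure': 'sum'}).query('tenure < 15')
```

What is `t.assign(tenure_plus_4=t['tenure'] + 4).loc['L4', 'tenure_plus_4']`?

group by level, sum of tenure:
       tenure
level        
L3         22
L4         12
L5         15
L6         33
L7          2
filter rows where tenure < 15:
       tenure
level        
L4         12
L7          2
add column tenure_plus_4 = t['tenure'] + 4:
       tenure  tenure_plus_4
level                       
L4         12             16
L7          2              6
Hence 16.

16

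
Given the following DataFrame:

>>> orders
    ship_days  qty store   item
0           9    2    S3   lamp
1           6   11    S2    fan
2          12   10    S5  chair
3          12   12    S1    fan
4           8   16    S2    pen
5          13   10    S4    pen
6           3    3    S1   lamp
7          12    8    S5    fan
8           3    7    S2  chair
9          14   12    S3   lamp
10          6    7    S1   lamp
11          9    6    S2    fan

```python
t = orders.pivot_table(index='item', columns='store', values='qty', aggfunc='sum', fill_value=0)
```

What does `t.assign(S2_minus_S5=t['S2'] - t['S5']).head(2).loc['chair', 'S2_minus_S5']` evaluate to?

pivot: rows=item, cols=store, sum(qty):
store  S1  S2  S3  S4  S5
item                     
chair   0   7   0   0  10
fan    12  17   0   0   8
lamp   10   0  14   0   0
pen     0  16   0  10   0
add column S2_minus_S5 = t['S2'] - t['S5']:
store  S1  S2  S3  S4  S5  S2_minus_S5
item                                  
chair   0   7   0   0  10           -3
fan    12  17   0   0   8            9
lamp   10   0  14   0   0            0
pen     0  16   0  10   0           16
take first 2 rows:
store  S1  S2  S3  S4  S5  S2_minus_S5
item                                  
chair   0   7   0   0  10           -3
fan    12  17   0   0   8            9

-3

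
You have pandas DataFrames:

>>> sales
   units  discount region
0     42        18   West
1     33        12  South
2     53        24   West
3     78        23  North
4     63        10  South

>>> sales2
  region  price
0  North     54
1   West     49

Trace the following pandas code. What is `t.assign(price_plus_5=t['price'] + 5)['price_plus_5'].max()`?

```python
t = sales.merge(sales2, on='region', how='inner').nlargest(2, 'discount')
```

merge on 'region' (how='inner') → 3 rows:
   units  discount region  price
0     42        18   West     49
1     53        24   West     49
2     78        23  North     54
take 2 rows with largest discount:
   units  discount region  price
1     53        24   West     49
2     78        23  North     54
add column price_plus_5 = t['price'] + 5:
   units  discount region  price  price_plus_5
1     53        24   West     49            54
2     78        23  North     54            59
Taking the max of column 'price_plus_5' gives 59.

59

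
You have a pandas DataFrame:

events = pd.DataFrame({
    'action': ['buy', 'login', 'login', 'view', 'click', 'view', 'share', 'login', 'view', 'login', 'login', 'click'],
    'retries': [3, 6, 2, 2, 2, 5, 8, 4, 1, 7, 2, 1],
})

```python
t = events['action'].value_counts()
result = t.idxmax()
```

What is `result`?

login

value_counts of action:
action
login    5
view     3
click    2
buy      1
share    1
Name: count, dtype: int64
label with the largest value → login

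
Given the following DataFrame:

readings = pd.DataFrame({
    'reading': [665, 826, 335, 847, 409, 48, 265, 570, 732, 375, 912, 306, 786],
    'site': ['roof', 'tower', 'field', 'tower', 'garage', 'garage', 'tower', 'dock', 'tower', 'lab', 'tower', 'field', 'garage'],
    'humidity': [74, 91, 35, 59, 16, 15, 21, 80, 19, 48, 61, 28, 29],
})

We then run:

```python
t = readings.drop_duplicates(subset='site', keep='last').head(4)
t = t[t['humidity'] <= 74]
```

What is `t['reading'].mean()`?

650.666666667

drop duplicate site (keep=last):
    reading    site  humidity
0       665    roof        74
7       570    dock        80
9       375     lab        48
10      912   tower        61
11      306   field        28
12      786  garage        29
take first 4 rows:
    reading   site  humidity
0       665   roof        74
7       570   dock        80
9       375    lab        48
10      912  tower        61
filter rows where humidity <= 74:
    reading   site  humidity
0       665   roof        74
9       375    lab        48
10      912  tower        61
The mean of column 'reading' is 650.666666667.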